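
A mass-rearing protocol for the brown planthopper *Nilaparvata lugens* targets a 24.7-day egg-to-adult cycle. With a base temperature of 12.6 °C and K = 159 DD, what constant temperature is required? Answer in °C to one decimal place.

19.0 °C

Required daily accumulation = 159 / 24.7 = 6.437 DD/day.
T = T_base + 6.437 = 12.6 + 6.437 = 19.037 ≈ 19.0 °C.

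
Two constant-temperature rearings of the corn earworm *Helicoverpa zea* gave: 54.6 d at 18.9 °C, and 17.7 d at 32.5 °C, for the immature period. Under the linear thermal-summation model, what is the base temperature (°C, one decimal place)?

12.4 °C

Equal thermal constants: D₁(T₁ − T_b) = D₂(T₂ − T_b).
54.6·(18.9 − T_b) = 17.7·(32.5 − T_b)
T_b = (54.6·18.9 − 17.7·32.5) / (54.6 − 17.7) = 456.69 / 36.9 = 12.376 °C ≈ 12.4 °C.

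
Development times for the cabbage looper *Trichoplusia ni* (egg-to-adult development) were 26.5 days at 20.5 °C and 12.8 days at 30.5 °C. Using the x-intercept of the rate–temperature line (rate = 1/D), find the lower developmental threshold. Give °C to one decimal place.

11.2 °C

Under the model K = D·(T − T_b), so D₁·(T₁ − T_b) = D₂·(T₂ − T_b).
26.5·(20.5 − T_b) = 12.8·(30.5 − T_b)
T_b = (26.5·20.5 − 12.8·30.5) / (26.5 − 12.8) = 152.85 / 13.7 = 11.157 °C ≈ 11.2 °C.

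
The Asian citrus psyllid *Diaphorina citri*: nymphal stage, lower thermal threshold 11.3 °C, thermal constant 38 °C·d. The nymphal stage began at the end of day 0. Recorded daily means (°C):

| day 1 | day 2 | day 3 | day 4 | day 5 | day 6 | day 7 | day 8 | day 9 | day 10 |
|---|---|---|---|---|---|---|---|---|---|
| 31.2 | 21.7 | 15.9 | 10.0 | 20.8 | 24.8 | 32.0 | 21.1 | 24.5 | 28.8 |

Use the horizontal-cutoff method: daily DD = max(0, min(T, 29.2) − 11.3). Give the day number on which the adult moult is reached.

Daily DD above 11.3 °C (capped at 17.9): 17.9, 10.4, 4.6, 0.0, 9.5, 13.5, 17.9, 9.8, 13.2, 17.5.
Cumulative: 17.9, 28.3, 32.9, 32.9, 42.4, 55.9, 73.8, 83.6, 96.8, 114.3.
The total first reaches 38 DD on day 5.

day 5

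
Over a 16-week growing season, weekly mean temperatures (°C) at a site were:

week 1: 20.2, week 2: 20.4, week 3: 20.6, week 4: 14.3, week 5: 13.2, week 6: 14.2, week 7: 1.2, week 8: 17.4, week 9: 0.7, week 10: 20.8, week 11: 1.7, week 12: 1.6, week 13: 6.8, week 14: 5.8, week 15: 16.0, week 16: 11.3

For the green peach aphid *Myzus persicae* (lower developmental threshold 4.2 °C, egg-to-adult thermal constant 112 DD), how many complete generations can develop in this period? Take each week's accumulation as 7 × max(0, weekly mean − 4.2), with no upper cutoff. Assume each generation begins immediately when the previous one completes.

8 generations

Weekly DD (7 × max(0, T̄ − 4.2)): 112.0, 113.4, 114.8, 70.7, 63.0, 70.0, 0.0, 92.4, 0.0, 116.2, 0.0, 0.0, 18.2, 11.2, 82.6, 49.7.
Season total = 914.2 DD.
Complete generations = ⌊914.2 / 112⌋ = 8.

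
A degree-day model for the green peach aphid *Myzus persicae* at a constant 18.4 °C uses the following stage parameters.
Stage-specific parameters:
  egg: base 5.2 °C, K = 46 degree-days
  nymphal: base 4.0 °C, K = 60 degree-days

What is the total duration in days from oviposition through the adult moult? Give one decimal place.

egg: 46 / (18.4 − 5.2) = 46 / 13.2 = 3.485 d.
nymphal: 60 / (18.4 − 4.0) = 60 / 14.4 = 4.167 d.
Sum = 7.652 ≈ 7.7 days.

7.7 days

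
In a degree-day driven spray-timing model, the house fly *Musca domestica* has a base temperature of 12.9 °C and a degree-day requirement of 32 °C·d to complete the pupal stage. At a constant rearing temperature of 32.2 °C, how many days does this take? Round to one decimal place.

Daily accumulation = 32.2 − 12.9 = 19.3 DD/day.
Duration = 32 / 19.3 = 1.658 ≈ 1.7 days.

1.7 days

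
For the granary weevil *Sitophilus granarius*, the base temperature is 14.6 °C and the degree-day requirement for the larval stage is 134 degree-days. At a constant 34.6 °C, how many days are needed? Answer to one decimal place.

6.7 days

Daily accumulation = 34.6 − 14.6 = 20.0 DD/day.
Duration = 134 / 20.0 = 6.700 ≈ 6.7 days.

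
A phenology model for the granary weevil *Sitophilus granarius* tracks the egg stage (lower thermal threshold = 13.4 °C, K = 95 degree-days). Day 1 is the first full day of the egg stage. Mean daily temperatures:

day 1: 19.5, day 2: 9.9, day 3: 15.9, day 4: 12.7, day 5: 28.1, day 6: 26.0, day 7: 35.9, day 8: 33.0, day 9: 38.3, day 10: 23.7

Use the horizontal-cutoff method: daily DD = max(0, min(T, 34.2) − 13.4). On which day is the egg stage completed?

day 9

Daily DD above 13.4 °C (capped at 20.8): 6.1, 0.0, 2.5, 0.0, 14.7, 12.6, 20.8, 19.6, 20.8, 10.3.
Cumulative: 6.1, 6.1, 8.6, 8.6, 23.3, 35.9, 56.7, 76.3, 97.1, 107.4.
The total first reaches 95 DD on day 9.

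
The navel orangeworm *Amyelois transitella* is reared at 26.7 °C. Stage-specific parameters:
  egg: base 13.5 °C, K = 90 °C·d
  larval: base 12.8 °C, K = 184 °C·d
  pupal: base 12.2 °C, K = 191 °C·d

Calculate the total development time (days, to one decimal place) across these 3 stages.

33.2 days

egg: 90 / (26.7 − 13.5) = 90 / 13.2 = 6.818 d.
larval: 184 / (26.7 − 12.8) = 184 / 13.9 = 13.237 d.
pupal: 191 / (26.7 − 12.2) = 191 / 14.5 = 13.172 d.
Sum = 33.228 ≈ 33.2 days.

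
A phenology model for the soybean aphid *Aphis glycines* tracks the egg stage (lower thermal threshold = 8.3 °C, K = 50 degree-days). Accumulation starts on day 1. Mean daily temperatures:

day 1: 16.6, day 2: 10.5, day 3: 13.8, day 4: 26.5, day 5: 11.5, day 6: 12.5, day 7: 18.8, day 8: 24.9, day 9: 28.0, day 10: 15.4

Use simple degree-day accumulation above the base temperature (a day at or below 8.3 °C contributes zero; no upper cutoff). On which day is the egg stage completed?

day 7

Daily DD above 8.3 °C: 8.3, 2.2, 5.5, 18.2, 3.2, 4.2, 10.5, 16.6, 19.7, 7.1.
Cumulative: 8.3, 10.5, 16.0, 34.2, 37.4, 41.6, 52.1, 68.7, 88.4, 95.5.
The total first reaches 50 DD on day 7.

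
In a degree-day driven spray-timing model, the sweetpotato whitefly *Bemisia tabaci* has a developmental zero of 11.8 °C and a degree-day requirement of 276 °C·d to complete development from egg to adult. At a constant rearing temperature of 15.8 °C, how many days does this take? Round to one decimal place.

69.0 days

Daily accumulation = 15.8 − 11.8 = 4.0 DD/day.
Duration = 276 / 4.0 = 69.000 ≈ 69.0 days.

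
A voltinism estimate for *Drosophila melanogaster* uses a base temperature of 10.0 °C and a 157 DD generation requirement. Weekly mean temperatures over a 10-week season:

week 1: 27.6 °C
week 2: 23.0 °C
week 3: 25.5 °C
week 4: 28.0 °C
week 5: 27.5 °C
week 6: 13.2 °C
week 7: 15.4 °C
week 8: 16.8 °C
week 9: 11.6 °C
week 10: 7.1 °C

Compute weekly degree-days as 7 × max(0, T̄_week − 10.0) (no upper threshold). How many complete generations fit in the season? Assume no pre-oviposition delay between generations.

4 generations

Weekly DD (7 × max(0, T̄ − 10.0)): 123.2, 91.0, 108.5, 126.0, 122.5, 22.4, 37.8, 47.6, 11.2, 0.0.
Season total = 690.2 DD.
Complete generations = ⌊690.2 / 157⌋ = 4.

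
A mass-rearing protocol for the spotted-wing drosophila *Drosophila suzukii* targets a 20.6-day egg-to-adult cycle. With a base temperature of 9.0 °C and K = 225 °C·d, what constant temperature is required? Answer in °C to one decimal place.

Required daily accumulation = 225 / 20.6 = 10.922 DD/day.
T = T_base + 10.922 = 9.0 + 10.922 = 19.922 ≈ 19.9 °C.

19.9 °C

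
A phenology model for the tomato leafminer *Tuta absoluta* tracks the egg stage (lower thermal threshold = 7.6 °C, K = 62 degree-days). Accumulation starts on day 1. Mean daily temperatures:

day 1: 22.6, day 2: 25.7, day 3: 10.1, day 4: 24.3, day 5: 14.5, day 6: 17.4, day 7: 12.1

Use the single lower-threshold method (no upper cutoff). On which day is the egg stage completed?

Daily DD above 7.6 °C: 15.0, 18.1, 2.5, 16.7, 6.9, 9.8, 4.5.
Cumulative: 15.0, 33.1, 35.6, 52.3, 59.2, 69.0, 73.5.
The total first reaches 62 DD on day 6.

day 6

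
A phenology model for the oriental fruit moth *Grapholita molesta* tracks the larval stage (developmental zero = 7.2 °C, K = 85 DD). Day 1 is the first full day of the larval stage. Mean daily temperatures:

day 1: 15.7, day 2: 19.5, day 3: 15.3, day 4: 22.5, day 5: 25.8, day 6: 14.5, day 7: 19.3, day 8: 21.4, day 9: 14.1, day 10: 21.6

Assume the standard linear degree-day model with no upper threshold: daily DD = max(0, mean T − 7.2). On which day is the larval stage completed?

day 8

Daily DD above 7.2 °C: 8.5, 12.3, 8.1, 15.3, 18.6, 7.3, 12.1, 14.2, 6.9, 14.4.
Cumulative: 8.5, 20.8, 28.9, 44.2, 62.8, 70.1, 82.2, 96.4, 103.3, 117.7.
The total first reaches 85 DD on day 8.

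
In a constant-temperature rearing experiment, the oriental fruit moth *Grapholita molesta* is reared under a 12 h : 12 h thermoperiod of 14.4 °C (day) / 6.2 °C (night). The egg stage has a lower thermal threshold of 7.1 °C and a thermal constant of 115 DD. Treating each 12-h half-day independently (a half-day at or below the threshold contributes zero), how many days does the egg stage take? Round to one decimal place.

31.5 days

Day half: max(0, 14.4 − 7.1) × 0.5 = 7.3 × 0.5 = 3.65 DD.
Night half: max(0, 6.2 − 7.1) × 0.5 = 0.0 × 0.5 = 0.00 DD.
Per 24 h: 3.65 DD/day.
Duration = 115 / 3.65 = 31.507 ≈ 31.5 days.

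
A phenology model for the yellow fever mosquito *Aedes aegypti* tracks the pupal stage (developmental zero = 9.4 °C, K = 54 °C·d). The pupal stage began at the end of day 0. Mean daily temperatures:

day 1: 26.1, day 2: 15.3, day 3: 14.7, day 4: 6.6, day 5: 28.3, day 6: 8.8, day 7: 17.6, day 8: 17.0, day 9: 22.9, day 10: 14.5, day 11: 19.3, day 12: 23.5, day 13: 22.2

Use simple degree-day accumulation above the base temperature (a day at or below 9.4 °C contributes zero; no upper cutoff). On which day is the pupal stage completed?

Daily DD above 9.4 °C: 16.7, 5.9, 5.3, 0.0, 18.9, 0.0, 8.2, 7.6, 13.5, 5.1, 9.9, 14.1, 12.8.
Cumulative: 16.7, 22.6, 27.9, 27.9, 46.8, 46.8, 55.0, 62.6, 76.1, 81.2, 91.1, 105.2, 118.0.
The total first reaches 54 DD on day 7.

day 7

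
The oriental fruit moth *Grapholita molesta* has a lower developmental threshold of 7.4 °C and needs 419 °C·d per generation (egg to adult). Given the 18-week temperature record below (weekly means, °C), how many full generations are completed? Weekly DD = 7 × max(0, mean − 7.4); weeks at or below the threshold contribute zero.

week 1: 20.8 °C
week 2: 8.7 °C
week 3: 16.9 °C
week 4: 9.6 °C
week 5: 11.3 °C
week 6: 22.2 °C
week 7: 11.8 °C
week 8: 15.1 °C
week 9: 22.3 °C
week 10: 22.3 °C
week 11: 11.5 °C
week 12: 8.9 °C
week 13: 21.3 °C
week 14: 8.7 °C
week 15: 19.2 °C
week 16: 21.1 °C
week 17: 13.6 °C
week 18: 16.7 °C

2 generations

Weekly DD (7 × max(0, T̄ − 7.4)): 93.8, 9.1, 66.5, 15.4, 27.3, 103.6, 30.8, 53.9, 104.3, 104.3, 28.7, 10.5, 97.3, 9.1, 82.6, 95.9, 43.4, 65.1.
Season total = 1041.6 DD.
Complete generations = ⌊1041.6 / 419⌋ = 2.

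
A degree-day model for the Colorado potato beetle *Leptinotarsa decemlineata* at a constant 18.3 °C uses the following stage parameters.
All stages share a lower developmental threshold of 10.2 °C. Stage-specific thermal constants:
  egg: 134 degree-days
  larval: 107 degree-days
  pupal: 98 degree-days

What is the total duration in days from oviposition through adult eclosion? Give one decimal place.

41.9 days

Daily accumulation at 18.3 °C = 18.3 − 10.2 = 8.1 DD/day.
Total K = 134 + 107 + 98 = 339 DD.
Total duration = 339 / 8.1 = 41.852 ≈ 41.9 days.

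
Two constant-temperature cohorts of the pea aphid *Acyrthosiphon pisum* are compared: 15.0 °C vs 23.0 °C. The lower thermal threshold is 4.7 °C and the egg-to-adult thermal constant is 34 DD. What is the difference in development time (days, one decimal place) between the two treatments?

1.4 days

At 15.0 °C: 34 / (15.0 − 4.7) = 34 / 10.3 = 3.301 d.
At 23.0 °C: 34 / (23.0 − 4.7) = 34 / 18.3 = 1.858 d.
Difference = |3.301 − 1.858| = 1.443 ≈ 1.4 days.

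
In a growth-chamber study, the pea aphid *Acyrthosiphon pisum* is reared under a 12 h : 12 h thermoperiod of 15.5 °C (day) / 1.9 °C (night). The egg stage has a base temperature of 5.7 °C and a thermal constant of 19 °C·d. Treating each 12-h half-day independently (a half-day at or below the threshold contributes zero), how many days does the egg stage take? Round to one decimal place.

3.9 days

Day half: max(0, 15.5 − 5.7) × 0.5 = 9.8 × 0.5 = 4.90 DD.
Night half: max(0, 1.9 − 5.7) × 0.5 = 0.0 × 0.5 = 0.00 DD.
Per 24 h: 4.90 DD/day.
Duration = 19 / 4.90 = 3.878 ≈ 3.9 days.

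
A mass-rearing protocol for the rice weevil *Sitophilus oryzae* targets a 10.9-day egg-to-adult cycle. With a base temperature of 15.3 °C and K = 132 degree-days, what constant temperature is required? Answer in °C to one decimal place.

Required daily accumulation = 132 / 10.9 = 12.110 DD/day.
T = T_base + 12.110 = 15.3 + 12.110 = 27.410 ≈ 27.4 °C.

27.4 °C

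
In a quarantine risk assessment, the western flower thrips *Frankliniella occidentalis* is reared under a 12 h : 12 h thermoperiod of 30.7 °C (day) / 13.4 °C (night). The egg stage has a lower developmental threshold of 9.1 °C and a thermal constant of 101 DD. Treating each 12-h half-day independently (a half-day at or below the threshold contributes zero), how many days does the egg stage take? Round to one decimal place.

Day half: max(0, 30.7 − 9.1) × 0.5 = 21.6 × 0.5 = 10.80 DD.
Night half: max(0, 13.4 − 9.1) × 0.5 = 4.3 × 0.5 = 2.15 DD.
Per 24 h: 12.95 DD/day.
Duration = 101 / 12.95 = 7.799 ≈ 7.8 days.

7.8 days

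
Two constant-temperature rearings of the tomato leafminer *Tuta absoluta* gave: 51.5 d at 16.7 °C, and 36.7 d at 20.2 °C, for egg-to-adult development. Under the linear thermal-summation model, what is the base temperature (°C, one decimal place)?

8.0 °C

Under the model K = D·(T − T_b), so D₁·(T₁ − T_b) = D₂·(T₂ − T_b).
51.5·(16.7 − T_b) = 36.7·(20.2 − T_b)
T_b = (51.5·16.7 − 36.7·20.2) / (51.5 − 36.7) = 118.71 / 14.8 = 8.021 °C ≈ 8.0 °C.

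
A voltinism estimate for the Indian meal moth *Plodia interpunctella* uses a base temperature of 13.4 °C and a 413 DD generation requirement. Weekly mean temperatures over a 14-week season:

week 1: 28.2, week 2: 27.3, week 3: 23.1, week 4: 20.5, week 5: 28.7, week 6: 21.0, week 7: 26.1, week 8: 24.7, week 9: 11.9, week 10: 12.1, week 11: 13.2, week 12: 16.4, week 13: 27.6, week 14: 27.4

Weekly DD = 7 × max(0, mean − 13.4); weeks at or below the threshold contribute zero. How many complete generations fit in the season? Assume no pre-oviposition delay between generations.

2 generations

Weekly DD (7 × max(0, T̄ − 13.4)): 103.6, 97.3, 67.9, 49.7, 107.1, 53.2, 88.9, 79.1, 0.0, 0.0, 0.0, 21.0, 99.4, 98.0.
Season total = 865.2 DD.
Complete generations = ⌊865.2 / 413⌋ = 2.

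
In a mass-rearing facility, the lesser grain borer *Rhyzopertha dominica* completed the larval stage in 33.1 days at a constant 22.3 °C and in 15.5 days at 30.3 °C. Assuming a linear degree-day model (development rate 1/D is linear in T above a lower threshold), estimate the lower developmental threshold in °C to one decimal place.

15.3 °C

Under the model K = D·(T − T_b), so D₁·(T₁ − T_b) = D₂·(T₂ − T_b).
33.1·(22.3 − T_b) = 15.5·(30.3 − T_b)
T_b = (33.1·22.3 − 15.5·30.3) / (33.1 − 15.5) = 268.48 / 17.6 = 15.255 °C ≈ 15.3 °C.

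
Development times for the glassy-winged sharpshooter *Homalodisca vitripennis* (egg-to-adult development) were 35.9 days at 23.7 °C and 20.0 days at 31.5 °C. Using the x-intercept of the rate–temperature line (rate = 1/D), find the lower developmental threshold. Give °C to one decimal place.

13.9 °C

Equal thermal constants: D₁(T₁ − T_b) = D₂(T₂ − T_b).
35.9·(23.7 − T_b) = 20.0·(31.5 − T_b)
T_b = (35.9·23.7 − 20.0·31.5) / (35.9 − 20.0) = 220.83 / 15.9 = 13.889 °C ≈ 13.9 °C.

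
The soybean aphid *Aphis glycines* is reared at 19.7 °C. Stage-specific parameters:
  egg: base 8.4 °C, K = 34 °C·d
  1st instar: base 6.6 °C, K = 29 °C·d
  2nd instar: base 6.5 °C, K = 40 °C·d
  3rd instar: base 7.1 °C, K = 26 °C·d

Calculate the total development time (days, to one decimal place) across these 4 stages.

egg: 34 / (19.7 − 8.4) = 34 / 11.3 = 3.009 d.
1st instar: 29 / (19.7 − 6.6) = 29 / 13.1 = 2.214 d.
2nd instar: 40 / (19.7 − 6.5) = 40 / 13.2 = 3.030 d.
3rd instar: 26 / (19.7 − 7.1) = 26 / 12.6 = 2.063 d.
Sum = 10.316 ≈ 10.3 days.

10.3 days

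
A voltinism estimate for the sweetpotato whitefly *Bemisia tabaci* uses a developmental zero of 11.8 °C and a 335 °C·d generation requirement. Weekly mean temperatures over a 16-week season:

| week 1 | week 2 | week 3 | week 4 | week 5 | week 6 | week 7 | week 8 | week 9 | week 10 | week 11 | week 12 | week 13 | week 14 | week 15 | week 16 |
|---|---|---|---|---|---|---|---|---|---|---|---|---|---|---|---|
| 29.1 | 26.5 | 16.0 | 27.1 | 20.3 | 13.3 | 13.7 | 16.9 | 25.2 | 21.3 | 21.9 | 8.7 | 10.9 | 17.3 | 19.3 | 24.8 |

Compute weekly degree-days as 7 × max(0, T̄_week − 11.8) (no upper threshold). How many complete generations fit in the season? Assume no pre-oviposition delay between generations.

2 generations

Weekly DD (7 × max(0, T̄ − 11.8)): 121.1, 102.9, 29.4, 107.1, 59.5, 10.5, 13.3, 35.7, 93.8, 66.5, 70.7, 0.0, 0.0, 38.5, 52.5, 91.0.
Season total = 892.5 DD.
Complete generations = ⌊892.5 / 335⌋ = 2.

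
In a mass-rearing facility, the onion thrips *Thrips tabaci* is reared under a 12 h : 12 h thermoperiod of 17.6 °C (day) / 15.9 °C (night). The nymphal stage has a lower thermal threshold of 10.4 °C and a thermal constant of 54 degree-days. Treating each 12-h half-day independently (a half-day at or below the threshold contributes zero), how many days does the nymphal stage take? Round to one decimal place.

Day half: max(0, 17.6 − 10.4) × 0.5 = 7.2 × 0.5 = 3.60 DD.
Night half: max(0, 15.9 − 10.4) × 0.5 = 5.5 × 0.5 = 2.75 DD.
Per 24 h: 6.35 DD/day.
Duration = 54 / 6.35 = 8.504 ≈ 8.5 days.

8.5 days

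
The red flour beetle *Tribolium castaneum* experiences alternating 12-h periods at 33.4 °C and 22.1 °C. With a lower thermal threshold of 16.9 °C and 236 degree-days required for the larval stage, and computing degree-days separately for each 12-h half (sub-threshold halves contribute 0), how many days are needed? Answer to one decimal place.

21.8 days

Day half: max(0, 33.4 − 16.9) × 0.5 = 16.5 × 0.5 = 8.25 DD.
Night half: max(0, 22.1 − 16.9) × 0.5 = 5.2 × 0.5 = 2.60 DD.
Per 24 h: 10.85 DD/day.
Duration = 236 / 10.85 = 21.751 ≈ 21.8 days.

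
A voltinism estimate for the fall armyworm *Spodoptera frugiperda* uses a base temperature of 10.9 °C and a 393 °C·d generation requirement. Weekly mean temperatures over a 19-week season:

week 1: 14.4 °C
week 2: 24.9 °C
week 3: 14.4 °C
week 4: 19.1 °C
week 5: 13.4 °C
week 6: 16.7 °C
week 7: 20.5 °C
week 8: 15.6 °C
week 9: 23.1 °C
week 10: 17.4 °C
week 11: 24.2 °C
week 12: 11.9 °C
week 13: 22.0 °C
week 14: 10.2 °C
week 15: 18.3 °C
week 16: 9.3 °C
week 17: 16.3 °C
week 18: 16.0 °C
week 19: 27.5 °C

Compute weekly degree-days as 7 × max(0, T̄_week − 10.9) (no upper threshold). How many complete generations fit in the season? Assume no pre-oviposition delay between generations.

2 generations

Weekly DD (7 × max(0, T̄ − 10.9)): 24.5, 98.0, 24.5, 57.4, 17.5, 40.6, 67.2, 32.9, 85.4, 45.5, 93.1, 7.0, 77.7, 0.0, 51.8, 0.0, 37.8, 35.7, 116.2.
Season total = 912.8 DD.
Complete generations = ⌊912.8 / 393⌋ = 2.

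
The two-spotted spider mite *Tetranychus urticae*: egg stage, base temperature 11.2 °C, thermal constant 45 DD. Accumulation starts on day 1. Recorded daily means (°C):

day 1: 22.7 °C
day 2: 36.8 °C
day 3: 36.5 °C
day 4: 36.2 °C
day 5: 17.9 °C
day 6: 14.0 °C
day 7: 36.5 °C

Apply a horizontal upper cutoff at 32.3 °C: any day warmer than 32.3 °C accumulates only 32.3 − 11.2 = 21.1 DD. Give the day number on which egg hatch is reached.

day 3

Daily DD above 11.2 °C (capped at 21.1): 11.5, 21.1, 21.1, 21.1, 6.7, 2.8, 21.1.
Cumulative: 11.5, 32.6, 53.7, 74.8, 81.5, 84.3, 105.4.
The total first reaches 45 DD on day 3.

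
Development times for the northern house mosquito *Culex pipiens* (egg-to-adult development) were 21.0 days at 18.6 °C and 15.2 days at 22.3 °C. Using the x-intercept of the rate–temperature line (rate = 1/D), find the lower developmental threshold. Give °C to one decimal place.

8.9 °C

Equal thermal constants: D₁(T₁ − T_b) = D₂(T₂ − T_b).
21.0·(18.6 − T_b) = 15.2·(22.3 − T_b)
T_b = (21.0·18.6 − 15.2·22.3) / (21.0 − 15.2) = 51.64 / 5.8 = 8.903 °C ≈ 8.9 °C.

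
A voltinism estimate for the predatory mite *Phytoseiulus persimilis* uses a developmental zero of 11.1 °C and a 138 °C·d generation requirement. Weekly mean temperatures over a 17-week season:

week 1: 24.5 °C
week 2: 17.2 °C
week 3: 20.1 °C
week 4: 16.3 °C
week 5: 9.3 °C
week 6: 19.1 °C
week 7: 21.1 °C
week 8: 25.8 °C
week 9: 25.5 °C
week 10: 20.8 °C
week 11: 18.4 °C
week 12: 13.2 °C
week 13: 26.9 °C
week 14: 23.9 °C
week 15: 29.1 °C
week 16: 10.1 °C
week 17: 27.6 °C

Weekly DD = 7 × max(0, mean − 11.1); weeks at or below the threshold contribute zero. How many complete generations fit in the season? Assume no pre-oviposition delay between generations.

8 generations

Weekly DD (7 × max(0, T̄ − 11.1)): 93.8, 42.7, 63.0, 36.4, 0.0, 56.0, 70.0, 102.9, 100.8, 67.9, 51.1, 14.7, 110.6, 89.6, 126.0, 0.0, 115.5.
Season total = 1141.0 DD.
Complete generations = ⌊1141.0 / 138⌋ = 8.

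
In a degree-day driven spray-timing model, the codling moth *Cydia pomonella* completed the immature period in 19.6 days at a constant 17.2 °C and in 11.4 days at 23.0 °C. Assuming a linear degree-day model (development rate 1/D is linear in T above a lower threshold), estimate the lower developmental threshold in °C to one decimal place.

Linear rate model ⇒ the product D·(T − T_b) is constant across temperatures.
19.6·(17.2 − T_b) = 11.4·(23.0 − T_b)
T_b = (19.6·17.2 − 11.4·23.0) / (19.6 − 11.4) = 74.92 / 8.2 = 9.137 °C ≈ 9.1 °C.

9.1 °C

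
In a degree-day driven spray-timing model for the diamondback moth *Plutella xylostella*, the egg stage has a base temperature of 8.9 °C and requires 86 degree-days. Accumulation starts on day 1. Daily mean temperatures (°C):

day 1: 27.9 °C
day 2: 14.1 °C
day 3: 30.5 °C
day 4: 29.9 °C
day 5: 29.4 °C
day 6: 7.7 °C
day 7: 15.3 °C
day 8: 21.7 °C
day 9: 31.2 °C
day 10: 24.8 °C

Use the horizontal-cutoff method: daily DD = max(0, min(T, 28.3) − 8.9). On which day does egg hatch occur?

day 7

Daily DD above 8.9 °C (capped at 19.4): 19.0, 5.2, 19.4, 19.4, 19.4, 0.0, 6.4, 12.8, 19.4, 15.9.
Cumulative: 19.0, 24.2, 43.6, 63.0, 82.4, 82.4, 88.8, 101.6, 121.0, 136.9.
The total first reaches 86 DD on day 7.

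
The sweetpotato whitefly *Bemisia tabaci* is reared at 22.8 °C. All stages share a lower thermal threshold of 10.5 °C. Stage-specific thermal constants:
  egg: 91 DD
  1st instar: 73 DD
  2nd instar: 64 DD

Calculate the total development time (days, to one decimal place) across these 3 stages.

Daily accumulation at 22.8 °C = 22.8 − 10.5 = 12.3 DD/day.
Total K = 91 + 73 + 64 = 228 DD.
Total duration = 228 / 12.3 = 18.537 ≈ 18.5 days.

18.5 days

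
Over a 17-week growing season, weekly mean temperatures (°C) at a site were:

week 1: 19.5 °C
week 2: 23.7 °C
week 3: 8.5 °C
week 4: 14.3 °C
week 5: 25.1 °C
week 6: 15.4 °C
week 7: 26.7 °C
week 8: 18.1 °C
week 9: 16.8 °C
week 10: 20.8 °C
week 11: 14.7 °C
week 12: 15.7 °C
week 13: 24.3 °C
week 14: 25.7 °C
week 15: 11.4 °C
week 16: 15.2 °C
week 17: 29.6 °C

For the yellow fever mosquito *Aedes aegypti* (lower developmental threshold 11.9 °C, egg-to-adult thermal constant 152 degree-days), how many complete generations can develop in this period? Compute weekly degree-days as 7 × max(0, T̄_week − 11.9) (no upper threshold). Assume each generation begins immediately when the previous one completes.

Weekly DD (7 × max(0, T̄ − 11.9)): 53.2, 82.6, 0.0, 16.8, 92.4, 24.5, 103.6, 43.4, 34.3, 62.3, 19.6, 26.6, 86.8, 96.6, 0.0, 23.1, 123.9.
Season total = 889.7 DD.
Complete generations = ⌊889.7 / 152⌋ = 5.

5 generations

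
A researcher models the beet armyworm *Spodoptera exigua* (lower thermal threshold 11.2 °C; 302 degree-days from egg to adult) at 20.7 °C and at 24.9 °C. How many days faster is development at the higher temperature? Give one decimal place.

9.7 days

At 20.7 °C: 302 / (20.7 − 11.2) = 302 / 9.5 = 31.789 d.
At 24.9 °C: 302 / (24.9 − 11.2) = 302 / 13.7 = 22.044 d.
Difference = |31.789 − 22.044| = 9.746 ≈ 9.7 days.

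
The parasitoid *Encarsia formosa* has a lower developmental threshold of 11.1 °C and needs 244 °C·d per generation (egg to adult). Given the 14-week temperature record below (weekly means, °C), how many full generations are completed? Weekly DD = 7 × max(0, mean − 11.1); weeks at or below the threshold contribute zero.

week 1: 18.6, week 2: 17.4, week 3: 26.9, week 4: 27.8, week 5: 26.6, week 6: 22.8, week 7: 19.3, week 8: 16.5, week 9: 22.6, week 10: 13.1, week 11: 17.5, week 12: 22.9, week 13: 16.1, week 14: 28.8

4 generations

Weekly DD (7 × max(0, T̄ − 11.1)): 52.5, 44.1, 110.6, 116.9, 108.5, 81.9, 57.4, 37.8, 80.5, 14.0, 44.8, 82.6, 35.0, 123.9.
Season total = 990.5 DD.
Complete generations = ⌊990.5 / 244⌋ = 4.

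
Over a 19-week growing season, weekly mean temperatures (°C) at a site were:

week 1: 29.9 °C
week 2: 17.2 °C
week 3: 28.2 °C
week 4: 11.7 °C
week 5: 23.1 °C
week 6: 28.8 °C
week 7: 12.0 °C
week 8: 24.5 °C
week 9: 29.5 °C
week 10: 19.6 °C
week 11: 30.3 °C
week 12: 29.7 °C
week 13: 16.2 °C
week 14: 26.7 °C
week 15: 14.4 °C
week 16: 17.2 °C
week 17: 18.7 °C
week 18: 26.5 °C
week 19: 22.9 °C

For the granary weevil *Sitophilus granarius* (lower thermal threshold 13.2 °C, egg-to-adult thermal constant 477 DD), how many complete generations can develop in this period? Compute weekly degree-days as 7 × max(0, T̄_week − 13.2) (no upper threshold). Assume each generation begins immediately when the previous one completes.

2 generations

Weekly DD (7 × max(0, T̄ − 13.2)): 116.9, 28.0, 105.0, 0.0, 69.3, 109.2, 0.0, 79.1, 114.1, 44.8, 119.7, 115.5, 21.0, 94.5, 8.4, 28.0, 38.5, 93.1, 67.9.
Season total = 1253.0 DD.
Complete generations = ⌊1253.0 / 477⌋ = 2.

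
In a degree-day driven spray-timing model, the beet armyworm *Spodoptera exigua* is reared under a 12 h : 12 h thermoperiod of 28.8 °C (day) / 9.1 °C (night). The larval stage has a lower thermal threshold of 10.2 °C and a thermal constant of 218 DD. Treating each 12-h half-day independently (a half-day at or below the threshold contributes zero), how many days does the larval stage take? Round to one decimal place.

Day half: max(0, 28.8 − 10.2) × 0.5 = 18.6 × 0.5 = 9.30 DD.
Night half: max(0, 9.1 − 10.2) × 0.5 = 0.0 × 0.5 = 0.00 DD.
Per 24 h: 9.30 DD/day.
Duration = 218 / 9.30 = 23.441 ≈ 23.4 days.

23.4 days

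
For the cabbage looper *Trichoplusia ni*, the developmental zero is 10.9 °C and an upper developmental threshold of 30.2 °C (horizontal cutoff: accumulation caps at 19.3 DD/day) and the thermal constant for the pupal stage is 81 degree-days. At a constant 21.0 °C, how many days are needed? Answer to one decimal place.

Daily accumulation = 21.0 − 10.9 = 10.1 DD/day.
Duration = 81 / 10.1 = 8.020 ≈ 8.0 days.

8.0 days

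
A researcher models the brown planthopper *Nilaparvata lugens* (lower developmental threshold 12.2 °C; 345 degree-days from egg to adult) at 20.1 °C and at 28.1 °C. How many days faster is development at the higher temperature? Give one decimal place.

22.0 days

At 20.1 °C: 345 / (20.1 − 12.2) = 345 / 7.9 = 43.671 d.
At 28.1 °C: 345 / (28.1 − 12.2) = 345 / 15.9 = 21.698 d.
Difference = |43.671 − 21.698| = 21.973 ≈ 22.0 days.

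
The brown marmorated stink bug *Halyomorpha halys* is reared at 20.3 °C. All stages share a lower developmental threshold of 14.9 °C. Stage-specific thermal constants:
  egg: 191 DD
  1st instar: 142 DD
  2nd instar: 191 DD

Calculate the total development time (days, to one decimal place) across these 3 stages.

Daily accumulation at 20.3 °C = 20.3 − 14.9 = 5.4 DD/day.
Total K = 191 + 142 + 191 = 524 DD.
Total duration = 524 / 5.4 = 97.037 ≈ 97.0 days.

97.0 days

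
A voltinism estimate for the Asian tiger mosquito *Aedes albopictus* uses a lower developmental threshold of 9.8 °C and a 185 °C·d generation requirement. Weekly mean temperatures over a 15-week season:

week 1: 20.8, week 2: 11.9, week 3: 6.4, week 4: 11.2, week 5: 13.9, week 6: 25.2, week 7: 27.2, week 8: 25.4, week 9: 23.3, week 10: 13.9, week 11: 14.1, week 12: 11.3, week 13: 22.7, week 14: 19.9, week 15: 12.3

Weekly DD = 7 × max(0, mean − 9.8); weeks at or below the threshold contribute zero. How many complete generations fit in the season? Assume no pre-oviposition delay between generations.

Weekly DD (7 × max(0, T̄ − 9.8)): 77.0, 14.7, 0.0, 9.8, 28.7, 107.8, 121.8, 109.2, 94.5, 28.7, 30.1, 10.5, 90.3, 70.7, 17.5.
Season total = 811.3 DD.
Complete generations = ⌊811.3 / 185⌋ = 4.

4 generations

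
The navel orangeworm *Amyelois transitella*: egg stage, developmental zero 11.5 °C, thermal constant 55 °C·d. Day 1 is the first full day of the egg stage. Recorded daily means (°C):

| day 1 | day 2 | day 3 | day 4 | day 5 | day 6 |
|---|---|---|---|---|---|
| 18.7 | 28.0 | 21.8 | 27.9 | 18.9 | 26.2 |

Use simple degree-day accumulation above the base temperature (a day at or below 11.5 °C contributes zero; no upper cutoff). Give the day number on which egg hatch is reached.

day 5

Daily DD above 11.5 °C: 7.2, 16.5, 10.3, 16.4, 7.4, 14.7.
Cumulative: 7.2, 23.7, 34.0, 50.4, 57.8, 72.5.
The total first reaches 55 DD on day 5.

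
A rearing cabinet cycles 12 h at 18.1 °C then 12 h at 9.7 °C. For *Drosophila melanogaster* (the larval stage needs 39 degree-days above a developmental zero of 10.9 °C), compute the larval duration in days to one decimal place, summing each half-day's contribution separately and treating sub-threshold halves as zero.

10.8 days

Day half: max(0, 18.1 − 10.9) × 0.5 = 7.2 × 0.5 = 3.60 DD.
Night half: max(0, 9.7 − 10.9) × 0.5 = 0.0 × 0.5 = 0.00 DD.
Per 24 h: 3.60 DD/day.
Duration = 39 / 3.60 = 10.833 ≈ 10.8 days.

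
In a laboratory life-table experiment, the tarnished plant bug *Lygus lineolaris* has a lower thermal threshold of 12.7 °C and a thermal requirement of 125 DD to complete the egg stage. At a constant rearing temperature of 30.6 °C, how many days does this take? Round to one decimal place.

Daily accumulation = 30.6 − 12.7 = 17.9 DD/day.
Duration = 125 / 17.9 = 6.983 ≈ 7.0 days.

7.0 days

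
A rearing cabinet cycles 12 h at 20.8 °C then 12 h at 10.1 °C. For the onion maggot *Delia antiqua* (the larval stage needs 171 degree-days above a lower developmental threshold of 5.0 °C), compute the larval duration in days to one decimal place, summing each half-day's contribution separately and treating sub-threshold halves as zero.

16.4 days

Day half: max(0, 20.8 − 5.0) × 0.5 = 15.8 × 0.5 = 7.90 DD.
Night half: max(0, 10.1 − 5.0) × 0.5 = 5.1 × 0.5 = 2.55 DD.
Per 24 h: 10.45 DD/day.
Duration = 171 / 10.45 = 16.364 ≈ 16.4 days.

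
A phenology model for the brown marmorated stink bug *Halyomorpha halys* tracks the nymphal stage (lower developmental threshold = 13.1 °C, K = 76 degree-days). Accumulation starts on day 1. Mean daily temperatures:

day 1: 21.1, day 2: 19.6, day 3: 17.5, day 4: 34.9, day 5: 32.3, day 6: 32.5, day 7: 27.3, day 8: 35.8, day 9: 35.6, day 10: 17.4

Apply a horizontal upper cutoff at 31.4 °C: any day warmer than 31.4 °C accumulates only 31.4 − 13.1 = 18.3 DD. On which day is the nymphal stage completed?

day 7

Daily DD above 13.1 °C (capped at 18.3): 8.0, 6.5, 4.4, 18.3, 18.3, 18.3, 14.2, 18.3, 18.3, 4.3.
Cumulative: 8.0, 14.5, 18.9, 37.2, 55.5, 73.8, 88.0, 106.3, 124.6, 128.9.
The total first reaches 76 DD on day 7.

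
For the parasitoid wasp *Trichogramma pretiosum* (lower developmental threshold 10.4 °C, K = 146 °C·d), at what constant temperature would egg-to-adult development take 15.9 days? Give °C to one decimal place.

19.6 °C

Required daily accumulation = 146 / 15.9 = 9.182 DD/day.
T = T_base + 9.182 = 10.4 + 9.182 = 19.582 ≈ 19.6 °C.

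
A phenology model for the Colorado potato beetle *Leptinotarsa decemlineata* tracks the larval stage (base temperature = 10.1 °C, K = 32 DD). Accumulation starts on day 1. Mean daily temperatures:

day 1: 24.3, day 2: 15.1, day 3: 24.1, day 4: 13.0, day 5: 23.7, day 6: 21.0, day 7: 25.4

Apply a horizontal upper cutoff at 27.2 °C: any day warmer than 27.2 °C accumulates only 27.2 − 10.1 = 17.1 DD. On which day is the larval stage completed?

Daily DD above 10.1 °C (capped at 17.1): 14.2, 5.0, 14.0, 2.9, 13.6, 10.9, 15.3.
Cumulative: 14.2, 19.2, 33.2, 36.1, 49.7, 60.6, 75.9.
The total first reaches 32 DD on day 3.

day 3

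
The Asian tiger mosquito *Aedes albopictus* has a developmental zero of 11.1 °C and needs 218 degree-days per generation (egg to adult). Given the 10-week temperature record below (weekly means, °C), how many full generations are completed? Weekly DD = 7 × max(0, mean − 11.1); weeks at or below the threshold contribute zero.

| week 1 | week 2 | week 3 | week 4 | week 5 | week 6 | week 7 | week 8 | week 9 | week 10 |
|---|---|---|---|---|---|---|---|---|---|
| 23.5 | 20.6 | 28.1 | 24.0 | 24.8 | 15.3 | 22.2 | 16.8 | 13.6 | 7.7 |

Weekly DD (7 × max(0, T̄ − 11.1)): 86.8, 66.5, 119.0, 90.3, 95.9, 29.4, 77.7, 39.9, 17.5, 0.0.
Season total = 623.0 DD.
Complete generations = ⌊623.0 / 218⌋ = 2.

2 generations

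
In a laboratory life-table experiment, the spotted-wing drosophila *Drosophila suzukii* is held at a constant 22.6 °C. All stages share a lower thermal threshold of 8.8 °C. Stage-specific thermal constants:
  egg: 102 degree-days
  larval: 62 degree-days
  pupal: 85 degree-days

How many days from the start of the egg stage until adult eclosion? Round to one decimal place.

18.0 days

Daily accumulation at 22.6 °C = 22.6 − 8.8 = 13.8 DD/day.
Total K = 102 + 62 + 85 = 249 DD.
Total duration = 249 / 13.8 = 18.043 ≈ 18.0 days.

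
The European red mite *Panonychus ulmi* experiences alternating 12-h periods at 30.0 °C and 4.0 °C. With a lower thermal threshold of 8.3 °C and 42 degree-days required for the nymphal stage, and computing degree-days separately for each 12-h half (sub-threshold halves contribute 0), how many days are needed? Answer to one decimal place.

Day half: max(0, 30.0 − 8.3) × 0.5 = 21.7 × 0.5 = 10.85 DD.
Night half: max(0, 4.0 − 8.3) × 0.5 = 0.0 × 0.5 = 0.00 DD.
Per 24 h: 10.85 DD/day.
Duration = 42 / 10.85 = 3.871 ≈ 3.9 days.

3.9 days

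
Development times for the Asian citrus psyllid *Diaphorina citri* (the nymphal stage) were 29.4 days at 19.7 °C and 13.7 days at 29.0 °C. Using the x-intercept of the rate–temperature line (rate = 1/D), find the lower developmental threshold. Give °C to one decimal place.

11.6 °C

Equal thermal constants: D₁(T₁ − T_b) = D₂(T₂ − T_b).
29.4·(19.7 − T_b) = 13.7·(29.0 − T_b)
T_b = (29.4·19.7 − 13.7·29.0) / (29.4 − 13.7) = 181.88 / 15.7 = 11.585 °C ≈ 11.6 °C.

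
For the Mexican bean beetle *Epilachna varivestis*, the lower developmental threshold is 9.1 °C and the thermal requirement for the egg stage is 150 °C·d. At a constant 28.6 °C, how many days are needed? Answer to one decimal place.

Daily accumulation = 28.6 − 9.1 = 19.5 DD/day.
Duration = 150 / 19.5 = 7.692 ≈ 7.7 days.

7.7 days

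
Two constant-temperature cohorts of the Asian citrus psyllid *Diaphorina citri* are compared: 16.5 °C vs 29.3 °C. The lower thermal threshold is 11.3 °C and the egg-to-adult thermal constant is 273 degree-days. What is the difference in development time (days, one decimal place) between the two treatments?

37.3 days

At 16.5 °C: 273 / (16.5 − 11.3) = 273 / 5.2 = 52.500 d.
At 29.3 °C: 273 / (29.3 − 11.3) = 273 / 18.0 = 15.167 d.
Difference = |52.500 − 15.167| = 37.333 ≈ 37.3 days.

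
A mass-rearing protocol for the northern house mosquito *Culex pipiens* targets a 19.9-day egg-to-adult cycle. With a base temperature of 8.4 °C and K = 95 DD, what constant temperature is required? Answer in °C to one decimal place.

13.2 °C

Required daily accumulation = 95 / 19.9 = 4.774 DD/day.
T = T_base + 4.774 = 8.4 + 4.774 = 13.174 ≈ 13.2 °C.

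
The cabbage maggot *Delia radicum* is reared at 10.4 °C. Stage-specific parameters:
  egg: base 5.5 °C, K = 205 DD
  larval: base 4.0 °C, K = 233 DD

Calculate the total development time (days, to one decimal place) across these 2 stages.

egg: 205 / (10.4 − 5.5) = 205 / 4.9 = 41.837 d.
larval: 233 / (10.4 − 4.0) = 233 / 6.4 = 36.406 d.
Sum = 78.243 ≈ 78.2 days.

78.2 days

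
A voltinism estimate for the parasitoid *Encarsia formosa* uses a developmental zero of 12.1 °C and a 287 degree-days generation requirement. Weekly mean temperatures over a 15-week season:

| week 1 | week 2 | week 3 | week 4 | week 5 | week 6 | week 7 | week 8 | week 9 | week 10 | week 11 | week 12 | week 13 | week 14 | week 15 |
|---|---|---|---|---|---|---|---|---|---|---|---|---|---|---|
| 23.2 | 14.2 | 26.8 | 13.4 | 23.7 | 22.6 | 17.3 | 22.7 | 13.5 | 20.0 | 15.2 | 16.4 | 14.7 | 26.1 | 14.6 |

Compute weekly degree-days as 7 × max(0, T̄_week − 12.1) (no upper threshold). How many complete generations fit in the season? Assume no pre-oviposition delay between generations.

2 generations

Weekly DD (7 × max(0, T̄ − 12.1)): 77.7, 14.7, 102.9, 9.1, 81.2, 73.5, 36.4, 74.2, 9.8, 55.3, 21.7, 30.1, 18.2, 98.0, 17.5.
Season total = 720.3 DD.
Complete generations = ⌊720.3 / 287⌋ = 2.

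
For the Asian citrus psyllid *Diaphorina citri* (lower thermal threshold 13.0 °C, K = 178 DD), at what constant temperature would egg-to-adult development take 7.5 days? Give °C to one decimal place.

Required daily accumulation = 178 / 7.5 = 23.733 DD/day.
T = T_base + 23.733 = 13.0 + 23.733 = 36.733 ≈ 36.7 °C.

36.7 °C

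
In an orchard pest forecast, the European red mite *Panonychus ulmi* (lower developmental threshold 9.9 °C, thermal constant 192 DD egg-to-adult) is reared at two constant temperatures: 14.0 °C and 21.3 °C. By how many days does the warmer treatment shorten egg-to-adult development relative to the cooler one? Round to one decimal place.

30.0 days

At 14.0 °C: 192 / (14.0 − 9.9) = 192 / 4.1 = 46.829 d.
At 21.3 °C: 192 / (21.3 − 9.9) = 192 / 11.4 = 16.842 d.
Difference = |46.829 − 16.842| = 29.987 ≈ 30.0 days.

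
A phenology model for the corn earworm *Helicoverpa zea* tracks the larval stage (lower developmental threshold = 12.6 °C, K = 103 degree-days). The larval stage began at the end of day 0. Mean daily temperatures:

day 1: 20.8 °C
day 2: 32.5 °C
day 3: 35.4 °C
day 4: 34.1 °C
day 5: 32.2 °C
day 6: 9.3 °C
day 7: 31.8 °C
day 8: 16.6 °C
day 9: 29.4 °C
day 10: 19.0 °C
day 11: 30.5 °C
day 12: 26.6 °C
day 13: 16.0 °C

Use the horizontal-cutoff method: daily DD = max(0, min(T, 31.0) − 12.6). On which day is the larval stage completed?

Daily DD above 12.6 °C (capped at 18.4): 8.2, 18.4, 18.4, 18.4, 18.4, 0.0, 18.4, 4.0, 16.8, 6.4, 17.9, 14.0, 3.4.
Cumulative: 8.2, 26.6, 45.0, 63.4, 81.8, 81.8, 100.2, 104.2, 121.0, 127.4, 145.3, 159.3, 162.7.
The total first reaches 103 DD on day 8.

day 8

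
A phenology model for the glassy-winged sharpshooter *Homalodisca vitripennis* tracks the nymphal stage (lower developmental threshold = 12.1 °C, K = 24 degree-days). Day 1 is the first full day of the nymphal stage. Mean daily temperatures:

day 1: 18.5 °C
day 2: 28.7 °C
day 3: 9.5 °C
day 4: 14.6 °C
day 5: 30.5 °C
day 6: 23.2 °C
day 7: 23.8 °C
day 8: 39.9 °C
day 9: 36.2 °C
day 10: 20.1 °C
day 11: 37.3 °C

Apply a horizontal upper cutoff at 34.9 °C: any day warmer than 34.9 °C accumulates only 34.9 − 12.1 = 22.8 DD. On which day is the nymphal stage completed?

Daily DD above 12.1 °C (capped at 22.8): 6.4, 16.6, 0.0, 2.5, 18.4, 11.1, 11.7, 22.8, 22.8, 8.0, 22.8.
Cumulative: 6.4, 23.0, 23.0, 25.5, 43.9, 55.0, 66.7, 89.5, 112.3, 120.3, 143.1.
The total first reaches 24 DD on day 4.

day 4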